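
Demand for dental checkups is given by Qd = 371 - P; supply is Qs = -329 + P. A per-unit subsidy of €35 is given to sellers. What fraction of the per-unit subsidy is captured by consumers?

Pre-subsidy: 371 - P = -329 + P gives P* = 350, Q* = 21.
With the subsidy, sellers receive Ps = Pb + 35 for each unit, where Pb is the price buyers pay.
Supply in terms of Pb becomes Qs = -329 + 1(Pb + 35) = -294 + Pb. Setting this equal to demand: 371 - Pb = -294 + Pb, so Pb = 332.5.
Sellers receive Ps = 332.5 + 35 = 367.5; Q' = 371 − 1·332.5 = 38.5.
Buyers' price falls by P* − Pb = 350 − 332.5 = 17.5; sellers' price rises by Ps − P* = 367.5 − 350 = 17.5.
So consumers capture 17.5/35 = 0.5 of each unit of subsidy.

Consumer share = 0.5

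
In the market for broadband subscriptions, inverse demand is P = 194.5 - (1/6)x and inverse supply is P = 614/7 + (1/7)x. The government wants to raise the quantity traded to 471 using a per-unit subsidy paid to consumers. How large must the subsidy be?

At x = 471, from the demand curve buyers pay Pb = 194.5 − (1/6)·471 = 116; from the supply curve sellers need Ps = 614/7 + (1/7)·471 = 155.
The subsidy must fill the gap: s = Ps − Pb = 155 − 116 = 39.

Required subsidy s = 39 per unit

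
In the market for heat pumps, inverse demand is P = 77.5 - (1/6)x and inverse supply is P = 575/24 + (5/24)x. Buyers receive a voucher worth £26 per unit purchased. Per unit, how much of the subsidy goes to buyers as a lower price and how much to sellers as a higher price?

Pre-subsidy: 77.5 - (1/6)x = 575/24 + (5/24)x gives x* = 1285/9 and P* = 1450/27.
With the rebate, buyers effectively pay Pb = Ps − 26, where Ps is the price sellers receive.
On the curves, Pb = 77.5 - (1/6)x and Ps = 575/24 + (5/24)x; the wedge Ps − Pb = 26 gives 575/24 + (5/24)x − (77.5 - (1/6)x) = 26, so x' = 1909/9.
Then Pb = 77.5 − (1/6)·(1909/9) = 1138/27 and Ps = 575/24 + (5/24)·(1909/9) = 1840/27.
Buyers' price falls by P* − Pb = 1450/27 − 1138/27 = 104/9; sellers' price rises by Ps − P* = 1840/27 − 1450/27 = 130/9.

Buyers gain 104/9 per unit; sellers gain 130/9 per unit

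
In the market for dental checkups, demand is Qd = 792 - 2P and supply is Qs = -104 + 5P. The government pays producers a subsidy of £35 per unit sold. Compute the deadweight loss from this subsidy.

Deadweight loss = £875

Pre-subsidy: 792 - 2P = -104 + 5P gives P* = 128, Q* = 536.
With the subsidy, sellers receive Ps = Pb + 35 for each unit, where Pb is the price buyers pay.
Supply in terms of Pb becomes Qs = -104 + 5(Pb + 35) = 71 + 5Pb. Setting this equal to demand: 792 - 2Pb = 71 + 5Pb, so Pb = 103.
Sellers receive Ps = 103 + 35 = 138; Q' = 792 − 2·103 = 586.
The subsidy expands output by 586 − 536 = 50 past the efficient level; on those units the gap between marginal cost and willingness to pay runs from 0 up to 35.
DWL = ½ × 35 × 50 = 875.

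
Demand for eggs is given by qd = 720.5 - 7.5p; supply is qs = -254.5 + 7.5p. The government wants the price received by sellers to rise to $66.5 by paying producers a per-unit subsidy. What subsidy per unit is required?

Required subsidy s = $3 per unit

At a seller price of 66.5, quantity supplied is -254.5 + 7.5·66.5 = 244.25.
Buyers absorb 244.25 only when they pay pb with 720.5 − 7.5·pb = 244.25, i.e. pb = 63.5.
s = ps − pb = 66.5 − 63.5 = 3.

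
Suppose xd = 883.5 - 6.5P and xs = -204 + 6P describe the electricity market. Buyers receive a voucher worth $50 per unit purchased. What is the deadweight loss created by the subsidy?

Pre-subsidy: 883.5 - 6.5P = -204 + 6P gives P* = 87, x* = 318.
With the rebate, buyers effectively pay Pb = Ps − 50, where Ps is the price sellers receive.
Demand in terms of Ps becomes xd = 883.5 − 6.5(Ps − 50) = 1208.5 - 6.5Ps. Setting this equal to supply: 1208.5 - 6.5Ps = -204 + 6Ps, so Ps = 113.
Buyers pay Pb = 113 − 50 = 63; x' = -204 + 6·113 = 474.
The subsidy expands output by 474 − 318 = 156 past the efficient level; on those units the gap between marginal cost and willingness to pay runs from 0 up to 50.
DWL = ½ × 50 × 156 = 3900.

Deadweight loss = $3900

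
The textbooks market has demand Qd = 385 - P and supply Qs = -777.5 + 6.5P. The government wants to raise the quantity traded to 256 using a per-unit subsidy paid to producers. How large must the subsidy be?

Required subsidy s = 30 per unit

At Q = 256, invert demand for the buyer price: Pb = (385 − 256)/1 = 129; invert supply for the seller price: Ps = (256 − (-777.5))/6.5 = 159.
The subsidy must fill the gap: s = Ps − Pb = 159 − 129 = 30.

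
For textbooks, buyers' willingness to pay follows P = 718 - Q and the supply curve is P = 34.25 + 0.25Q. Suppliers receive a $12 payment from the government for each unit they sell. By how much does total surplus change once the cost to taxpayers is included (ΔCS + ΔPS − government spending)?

Net change in total surplus = -$57.6

Pre-subsidy: 718 - Q = 34.25 + 0.25Q gives Q* = 547 and P* = 171.
With the subsidy, sellers receive Ps = Pb + 12 for each unit, where Pb is the price buyers pay.
On the curves, Pb = 718 - Q and Ps = 34.25 + 0.25Q; the wedge Ps − Pb = 12 gives 34.25 + 0.25Q − (718 - Q) = 12, so Q' = 556.6.
Then Pb = 718 − 1·556.6 = 161.4 and Ps = 34.25 + 0.25·556.6 = 173.4.
ΔCS = ½(547 + 556.6)(171 − 161.4) = 5297.28; ΔPS = ½(547 + 556.6)(173.4 − 171) = 1324.32.
Government spending = 12 × 556.6 = 6679.2.
Net change = 5297.28 + 1324.32 − 6679.2 = -57.6. The loss equals the DWL triangle ½·12·9.6.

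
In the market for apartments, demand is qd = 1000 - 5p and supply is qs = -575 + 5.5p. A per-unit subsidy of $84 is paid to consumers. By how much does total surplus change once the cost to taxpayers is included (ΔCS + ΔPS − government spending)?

Pre-subsidy: 1000 - 5p = -575 + 5.5p gives p* = 150, q* = 250.
With the rebate, buyers effectively pay pb = ps − 84, where ps is the price sellers receive.
Demand in terms of ps becomes qd = 1000 − 5(ps − 84) = 1420 - 5ps. Setting this equal to supply: 1420 - 5ps = -575 + 5.5ps, so ps = 190.
Buyers pay pb = 190 − 84 = 106; q' = -575 + 5.5·190 = 470.
ΔCS = ½(250 + 470)(150 − 106) = 15840; ΔPS = ½(250 + 470)(190 − 150) = 14400.
Government spending = 84 × 470 = 39480.
Net change = 15840 + 14400 − 39480 = -9240. The loss equals the DWL triangle ½·84·220.

Net change in total surplus = -$9240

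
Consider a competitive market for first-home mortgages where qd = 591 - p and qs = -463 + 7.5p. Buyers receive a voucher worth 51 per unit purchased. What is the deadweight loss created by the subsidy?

Deadweight loss = 1147.5

Pre-subsidy: 591 - p = -463 + 7.5p gives p* = 124, q* = 467.
With the rebate, buyers effectively pay pb = ps − 51, where ps is the price sellers receive.
Demand in terms of ps becomes qd = 591 − 1(ps − 51) = 642 - ps. Setting this equal to supply: 642 - ps = -463 + 7.5ps, so ps = 130.
Buyers pay pb = 130 − 51 = 79; q' = -463 + 7.5·130 = 512.
The subsidy expands output by 512 − 467 = 45 past the efficient level; on those units the gap between marginal cost and willingness to pay runs from 0 up to 51.
DWL = ½ × 51 × 45 = 1147.5.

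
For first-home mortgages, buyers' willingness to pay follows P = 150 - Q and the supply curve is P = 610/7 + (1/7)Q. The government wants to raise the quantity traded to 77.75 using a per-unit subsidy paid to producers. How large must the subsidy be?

At Q = 77.75, from the demand curve buyers pay Pb = 150 − 1·77.75 = 72.25; from the supply curve sellers need Ps = 610/7 + (1/7)·77.75 = 98.25.
The subsidy must fill the gap: s = Ps − Pb = 98.25 − 72.25 = 26.

Required subsidy s = 26 per unit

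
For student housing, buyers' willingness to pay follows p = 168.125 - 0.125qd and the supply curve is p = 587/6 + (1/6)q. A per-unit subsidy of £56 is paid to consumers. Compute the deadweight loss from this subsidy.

Pre-subsidy: 168.125 - 0.125q = 587/6 + (1/6)q gives q* = 241 and p* = 138.
With the rebate, buyers effectively pay pb = ps − 56, where ps is the price sellers receive.
On the curves, pb = 168.125 - 0.125q and ps = 587/6 + (1/6)q; the wedge ps − pb = 56 gives 587/6 + (1/6)q − (168.125 - 0.125q) = 56, so q' = 433.
Then pb = 168.125 − 0.125·433 = 114 and ps = 587/6 + (1/6)·433 = 170.
The subsidy expands output by 433 − 241 = 192 past the efficient level; on those units the gap between marginal cost and willingness to pay runs from 0 up to 56.
DWL = ½ × 56 × 192 = 5376.

Deadweight loss = £5376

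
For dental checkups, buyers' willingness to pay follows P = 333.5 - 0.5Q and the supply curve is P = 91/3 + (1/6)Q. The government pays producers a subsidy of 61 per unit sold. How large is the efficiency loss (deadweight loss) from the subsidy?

Pre-subsidy: 333.5 - 0.5Q = 91/3 + (1/6)Q gives Q* = 454.75 and P* = 106.125.
With the subsidy, sellers receive Ps = Pb + 61 for each unit, where Pb is the price buyers pay.
On the curves, Pb = 333.5 - 0.5Q and Ps = 91/3 + (1/6)Q; the wedge Ps − Pb = 61 gives 91/3 + (1/6)Q − (333.5 - 0.5Q) = 61, so Q' = 546.25.
Then Pb = 333.5 − 0.5·546.25 = 60.375 and Ps = 91/3 + (1/6)·546.25 = 121.375.
The subsidy expands output by 546.25 − 454.75 = 91.5 past the efficient level; on those units the gap between marginal cost and willingness to pay runs from 0 up to 61.
DWL = ½ × 61 × 91.5 = 2790.75.

Deadweight loss = 2790.75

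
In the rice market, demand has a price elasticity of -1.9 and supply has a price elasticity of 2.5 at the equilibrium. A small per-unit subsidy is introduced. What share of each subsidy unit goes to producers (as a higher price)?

Producer share = 19/44

For a small subsidy around the equilibrium, the benefit split depends on the relative slopes, which at a point are proportional to the elasticities.
Buyer share = εs/(εs + |εd|) = 2.5/(2.5 + 1.9) = 25/44; seller share = |εd|/(εs + |εd|) = 19/44.
So producers capture 19/44 of the subsidy.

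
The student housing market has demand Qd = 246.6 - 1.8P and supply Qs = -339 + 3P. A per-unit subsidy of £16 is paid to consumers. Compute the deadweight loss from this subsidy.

Deadweight loss = £144

Pre-subsidy: 246.6 - 1.8P = -339 + 3P gives P* = 122, Q* = 27.
With the rebate, buyers effectively pay Pb = Ps − 16, where Ps is the price sellers receive.
Demand in terms of Ps becomes Qd = 246.6 − 1.8(Ps − 16) = 275.4 - 1.8Ps. Setting this equal to supply: 275.4 - 1.8Ps = -339 + 3Ps, so Ps = 128.
Buyers pay Pb = 128 − 16 = 112; Q' = -339 + 3·128 = 45.
The subsidy expands output by 45 − 27 = 18 past the efficient level; on those units the gap between marginal cost and willingness to pay runs from 0 up to 16.
DWL = ½ × 16 × 18 = 144.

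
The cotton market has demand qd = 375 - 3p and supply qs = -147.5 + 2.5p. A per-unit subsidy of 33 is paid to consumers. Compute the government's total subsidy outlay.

Government cost = 4455

Pre-subsidy: 375 - 3p = -147.5 + 2.5p gives p* = 95, q* = 90.
With the rebate, buyers effectively pay pb = ps − 33, where ps is the price sellers receive.
Demand in terms of ps becomes qd = 375 − 3(ps − 33) = 474 - 3ps. Setting this equal to supply: 474 - 3ps = -147.5 + 2.5ps, so ps = 113.
Buyers pay pb = 113 − 33 = 80; q' = -147.5 + 2.5·113 = 135.
Government outlay = subsidy × quantity = 33 × 135 = 4455.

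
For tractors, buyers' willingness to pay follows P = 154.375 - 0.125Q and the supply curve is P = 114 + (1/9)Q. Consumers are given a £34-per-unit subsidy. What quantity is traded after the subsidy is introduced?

Pre-subsidy: 154.375 - 0.125Q = 114 + (1/9)Q gives Q* = 171 and P* = 133.
With the rebate, buyers effectively pay Pb = Ps − 34, where Ps is the price sellers receive.
On the curves, Pb = 154.375 - 0.125Q and Ps = 114 + (1/9)Q; the wedge Ps − Pb = 34 gives 114 + (1/9)Q − (154.375 - 0.125Q) = 34, so Q' = 315.
Then Pb = 154.375 − 0.125·315 = 115 and Ps = 114 + (1/9)·315 = 149.

Q' = 315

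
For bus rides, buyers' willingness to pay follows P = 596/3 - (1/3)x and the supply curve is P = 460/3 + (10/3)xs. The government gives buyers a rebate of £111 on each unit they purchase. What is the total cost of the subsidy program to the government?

Government cost = 52059/11

Pre-subsidy: 596/3 - (1/3)x = 460/3 + (10/3)x gives x* = 136/11 and P* = 2140/11.
With the rebate, buyers effectively pay Pb = Ps − 111, where Ps is the price sellers receive.
On the curves, Pb = 596/3 - (1/3)x and Ps = 460/3 + (10/3)x; the wedge Ps − Pb = 111 gives 460/3 + (10/3)x − (596/3 - (1/3)x) = 111, so x' = 469/11.
Then Pb = 596/3 − (1/3)·(469/11) = 2029/11 and Ps = 460/3 + (10/3)·(469/11) = 3250/11.
Government outlay = subsidy × quantity = 111 × 469/11 = 52059/11.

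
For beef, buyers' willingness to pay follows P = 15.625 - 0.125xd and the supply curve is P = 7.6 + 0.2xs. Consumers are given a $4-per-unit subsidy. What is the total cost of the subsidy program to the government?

Government cost = $148

Pre-subsidy: 15.625 - 0.125x = 7.6 + 0.2x gives x* = 321/13 and P* = 163/13.
With the rebate, buyers effectively pay Pb = Ps − 4, where Ps is the price sellers receive.
On the curves, Pb = 15.625 - 0.125x and Ps = 7.6 + 0.2x; the wedge Ps − Pb = 4 gives 7.6 + 0.2x − (15.625 - 0.125x) = 4, so x' = 37.
Then Pb = 15.625 − 0.125·37 = 11 and Ps = 7.6 + 0.2·37 = 15.
Government outlay = subsidy × quantity = 4 × 37 = 148.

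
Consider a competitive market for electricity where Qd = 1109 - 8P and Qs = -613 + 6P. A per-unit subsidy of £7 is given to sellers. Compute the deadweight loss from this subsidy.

Pre-subsidy: 1109 - 8P = -613 + 6P gives P* = 123, Q* = 125.
With the subsidy, sellers receive Ps = Pb + 7 for each unit, where Pb is the price buyers pay.
Supply in terms of Pb becomes Qs = -613 + 6(Pb + 7) = -571 + 6Pb. Setting this equal to demand: 1109 - 8Pb = -571 + 6Pb, so Pb = 120.
Sellers receive Ps = 120 + 7 = 127; Q' = 1109 − 8·120 = 149.
The subsidy expands output by 149 − 125 = 24 past the efficient level; on those units the gap between marginal cost and willingness to pay runs from 0 up to 7.
DWL = ½ × 7 × 24 = 84.

Deadweight loss = £84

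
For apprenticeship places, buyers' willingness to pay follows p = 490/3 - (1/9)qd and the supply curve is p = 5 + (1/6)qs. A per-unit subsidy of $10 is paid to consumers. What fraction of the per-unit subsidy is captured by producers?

Pre-subsidy: 490/3 - (1/9)q = 5 + (1/6)q gives q* = 570 and p* = 100.
With the rebate, buyers effectively pay pb = ps − 10, where ps is the price sellers receive.
On the curves, pb = 490/3 - (1/9)q and ps = 5 + (1/6)q; the wedge ps − pb = 10 gives 5 + (1/6)q − (490/3 - (1/9)q) = 10, so q' = 606.
Then pb = 490/3 − (1/9)·606 = 96 and ps = 5 + (1/6)·606 = 106.
Buyers' price falls by p* − pb = 100 − 96 = 4; sellers' price rises by ps − p* = 106 − 100 = 6.
So producers capture 6/10 = 0.6 of each unit of subsidy.

Producer share = 0.6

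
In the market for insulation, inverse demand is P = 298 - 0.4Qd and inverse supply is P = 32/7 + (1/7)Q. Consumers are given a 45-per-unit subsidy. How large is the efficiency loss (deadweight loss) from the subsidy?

Pre-subsidy: 298 - 0.4Q = 32/7 + (1/7)Q gives Q* = 10270/19 and P* = 1554/19.
With the rebate, buyers effectively pay Pb = Ps − 45, where Ps is the price sellers receive.
On the curves, Pb = 298 - 0.4Q and Ps = 32/7 + (1/7)Q; the wedge Ps − Pb = 45 gives 32/7 + (1/7)Q − (298 - 0.4Q) = 45, so Q' = 11845/19.
Then Pb = 298 − 0.4·(11845/19) = 924/19 and Ps = 32/7 + (1/7)·(11845/19) = 1779/19.
The subsidy expands output by 11845/19 − 10270/19 = 1575/19 past the efficient level; on those units the gap between marginal cost and willingness to pay runs from 0 up to 45.
DWL = ½ × 45 × 1575/19 = 70875/38.

Deadweight loss = 70875/38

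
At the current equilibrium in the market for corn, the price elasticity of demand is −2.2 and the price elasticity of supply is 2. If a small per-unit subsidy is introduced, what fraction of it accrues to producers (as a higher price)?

Producer share = 11/21

For a small subsidy around the equilibrium, the benefit split depends on the relative slopes, which at a point are proportional to the elasticities.
Buyer share = εs/(εs + |εd|) = 2/(2 + 2.2) = 10/21; seller share = |εd|/(εs + |εd|) = 11/21.
So producers capture 11/21 of the subsidy.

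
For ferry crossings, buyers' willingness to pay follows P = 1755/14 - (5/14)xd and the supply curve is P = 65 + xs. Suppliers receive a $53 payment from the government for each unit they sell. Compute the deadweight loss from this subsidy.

Pre-subsidy: 1755/14 - (5/14)x = 65 + x gives x* = 845/19 and P* = 2080/19.
With the subsidy, sellers receive Ps = Pb + 53 for each unit, where Pb is the price buyers pay.
On the curves, Pb = 1755/14 - (5/14)x and Ps = 65 + x; the wedge Ps − Pb = 53 gives 65 + x − (1755/14 - (5/14)x) = 53, so x' = 1587/19.
Then Pb = 1755/14 − (5/14)·(1587/19) = 1815/19 and Ps = 65 + 1·(1587/19) = 2822/19.
The subsidy expands output by 1587/19 − 845/19 = 742/19 past the efficient level; on those units the gap between marginal cost and willingness to pay runs from 0 up to 53.
DWL = ½ × 53 × 742/19 = 19663/19.

Deadweight loss = 19663/19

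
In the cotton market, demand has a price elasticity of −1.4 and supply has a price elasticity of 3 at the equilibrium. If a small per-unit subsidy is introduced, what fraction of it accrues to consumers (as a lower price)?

For a small subsidy around the equilibrium, the benefit split depends on the relative slopes, which at a point are proportional to the elasticities.
Buyer share = εs/(εs + |εd|) = 3/(3 + 1.4) = 15/22; seller share = |εd|/(εs + |εd|) = 7/22.

Consumer share = 15/22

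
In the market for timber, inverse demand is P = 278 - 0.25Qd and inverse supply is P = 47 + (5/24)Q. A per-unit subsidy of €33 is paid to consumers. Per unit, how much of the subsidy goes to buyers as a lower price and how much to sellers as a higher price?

Pre-subsidy: 278 - 0.25Q = 47 + (5/24)Q gives Q* = 504 and P* = 152.
With the rebate, buyers effectively pay Pb = Ps − 33, where Ps is the price sellers receive.
On the curves, Pb = 278 - 0.25Q and Ps = 47 + (5/24)Q; the wedge Ps − Pb = 33 gives 47 + (5/24)Q − (278 - 0.25Q) = 33, so Q' = 576.
Then Pb = 278 − 0.25·576 = 134 and Ps = 47 + (5/24)·576 = 167.
Buyers' price falls by P* − Pb = 152 − 134 = 18; sellers' price rises by Ps − P* = 167 − 152 = 15.

Buyers gain €18 per unit; sellers gain €15 per unit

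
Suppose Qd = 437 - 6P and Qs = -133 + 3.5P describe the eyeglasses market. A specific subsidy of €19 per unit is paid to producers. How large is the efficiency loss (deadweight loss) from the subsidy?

Deadweight loss = €399

Pre-subsidy: 437 - 6P = -133 + 3.5P gives P* = 60, Q* = 77.
With the subsidy, sellers receive Ps = Pb + 19 for each unit, where Pb is the price buyers pay.
Supply in terms of Pb becomes Qs = -133 + 3.5(Pb + 19) = -66.5 + 3.5Pb. Setting this equal to demand: 437 - 6Pb = -66.5 + 3.5Pb, so Pb = 53.
Sellers receive Ps = 53 + 19 = 72; Q' = 437 − 6·53 = 119.
The subsidy expands output by 119 − 77 = 42 past the efficient level; on those units the gap between marginal cost and willingness to pay runs from 0 up to 19.
DWL = ½ × 19 × 42 = 399.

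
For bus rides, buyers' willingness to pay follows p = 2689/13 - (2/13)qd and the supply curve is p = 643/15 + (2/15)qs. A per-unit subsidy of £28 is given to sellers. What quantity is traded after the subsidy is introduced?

q' = 668.5

Pre-subsidy: 2689/13 - (2/13)q = 643/15 + (2/15)q gives q* = 571 and p* = 119.
With the subsidy, sellers receive ps = pb + 28 for each unit, where pb is the price buyers pay.
On the curves, pb = 2689/13 - (2/13)q and ps = 643/15 + (2/15)q; the wedge ps − pb = 28 gives 643/15 + (2/15)q − (2689/13 - (2/13)q) = 28, so q' = 668.5.
Then pb = 2689/13 − (2/13)·668.5 = 104 and ps = 643/15 + (2/15)·668.5 = 132.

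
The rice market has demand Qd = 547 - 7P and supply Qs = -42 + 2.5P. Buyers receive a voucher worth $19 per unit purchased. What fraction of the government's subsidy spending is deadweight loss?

DWL / government spending = 35/296

Pre-subsidy: 547 - 7P = -42 + 2.5P gives P* = 62, Q* = 113.
With the rebate, buyers effectively pay Pb = Ps − 19, where Ps is the price sellers receive.
Demand in terms of Ps becomes Qd = 547 − 7(Ps − 19) = 680 - 7Ps. Setting this equal to supply: 680 - 7Ps = -42 + 2.5Ps, so Ps = 76.
Buyers pay Pb = 76 − 19 = 57; Q' = -42 + 2.5·76 = 148.
ΔCS = ½(113 + 148)(62 − 57) = 652.5; ΔPS = ½(113 + 148)(76 − 62) = 1827.
Government spending = 19 × 148 = 2812.
DWL = ½ × 19 × (148 − 113) = 332.5; fraction = 332.5 / 2812 = 35/296.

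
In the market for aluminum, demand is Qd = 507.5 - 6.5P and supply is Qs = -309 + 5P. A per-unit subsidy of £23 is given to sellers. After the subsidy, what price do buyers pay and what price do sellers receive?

Buyers pay £61; sellers receive £84

Pre-subsidy: 507.5 - 6.5P = -309 + 5P gives P* = 71, Q* = 46.
With the subsidy, sellers receive Ps = Pb + 23 for each unit, where Pb is the price buyers pay.
Supply in terms of Pb becomes Qs = -309 + 5(Pb + 23) = -194 + 5Pb. Setting this equal to demand: 507.5 - 6.5Pb = -194 + 5Pb, so Pb = 61.
Sellers receive Ps = 61 + 23 = 84; Q' = 507.5 − 6.5·61 = 111.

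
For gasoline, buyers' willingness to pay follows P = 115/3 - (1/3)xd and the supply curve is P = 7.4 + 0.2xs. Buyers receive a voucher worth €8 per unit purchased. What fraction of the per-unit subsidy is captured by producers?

Producer share = 0.375

Pre-subsidy: 115/3 - (1/3)x = 7.4 + 0.2x gives x* = 58 and P* = 19.
With the rebate, buyers effectively pay Pb = Ps − 8, where Ps is the price sellers receive.
On the curves, Pb = 115/3 - (1/3)x and Ps = 7.4 + 0.2x; the wedge Ps − Pb = 8 gives 7.4 + 0.2x − (115/3 - (1/3)x) = 8, so x' = 73.
Then Pb = 115/3 − (1/3)·73 = 14 and Ps = 7.4 + 0.2·73 = 22.
Buyers' price falls by P* − Pb = 19 − 14 = 5; sellers' price rises by Ps − P* = 22 − 19 = 3.
So producers capture 3/8 = 0.375 of each unit of subsidy.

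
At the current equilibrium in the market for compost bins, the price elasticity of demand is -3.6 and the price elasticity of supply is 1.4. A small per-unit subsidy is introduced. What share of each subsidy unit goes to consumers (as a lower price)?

Consumer share = 0.28

For a small subsidy around the equilibrium, the benefit split depends on the relative slopes, which at a point are proportional to the elasticities.
Buyer share = εs/(εs + |εd|) = 1.4/(1.4 + 3.6) = 0.28; seller share = |εd|/(εs + |εd|) = 0.72.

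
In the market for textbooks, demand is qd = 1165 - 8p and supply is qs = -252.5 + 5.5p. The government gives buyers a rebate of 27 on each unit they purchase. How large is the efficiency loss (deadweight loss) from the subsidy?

Deadweight loss = 1188

Pre-subsidy: 1165 - 8p = -252.5 + 5.5p gives p* = 105, q* = 325.
With the rebate, buyers effectively pay pb = ps − 27, where ps is the price sellers receive.
Demand in terms of ps becomes qd = 1165 − 8(ps − 27) = 1381 - 8ps. Setting this equal to supply: 1381 - 8ps = -252.5 + 5.5ps, so ps = 121.
Buyers pay pb = 121 − 27 = 94; q' = -252.5 + 5.5·121 = 413.
The subsidy expands output by 413 − 325 = 88 past the efficient level; on those units the gap between marginal cost and willingness to pay runs from 0 up to 27.
DWL = ½ × 27 × 88 = 1188.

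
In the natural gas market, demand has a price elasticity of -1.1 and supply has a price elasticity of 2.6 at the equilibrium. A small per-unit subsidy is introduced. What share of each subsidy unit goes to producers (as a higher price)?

For a small subsidy around the equilibrium, the benefit split depends on the relative slopes, which at a point are proportional to the elasticities.
Buyer share = εs/(εs + |εd|) = 2.6/(2.6 + 1.1) = 26/37; seller share = |εd|/(εs + |εd|) = 11/37.
So producers capture 11/37 of the subsidy.

Producer share = 11/37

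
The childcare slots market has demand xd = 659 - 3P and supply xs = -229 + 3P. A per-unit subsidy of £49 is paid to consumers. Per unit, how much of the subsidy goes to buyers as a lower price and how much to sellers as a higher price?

Pre-subsidy: 659 - 3P = -229 + 3P gives P* = 148, x* = 215.
With the rebate, buyers effectively pay Pb = Ps − 49, where Ps is the price sellers receive.
Demand in terms of Ps becomes xd = 659 − 3(Ps − 49) = 806 - 3Ps. Setting this equal to supply: 806 - 3Ps = -229 + 3Ps, so Ps = 172.5.
Buyers pay Pb = 172.5 − 49 = 123.5; x' = -229 + 3·172.5 = 288.5.
Buyers' price falls by P* − Pb = 148 − 123.5 = 24.5; sellers' price rises by Ps − P* = 172.5 − 148 = 24.5.

Buyers gain £24.5 per unit; sellers gain £24.5 per unit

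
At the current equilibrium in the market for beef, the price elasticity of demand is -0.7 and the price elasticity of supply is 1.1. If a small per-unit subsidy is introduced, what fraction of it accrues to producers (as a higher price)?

Producer share = 7/18

For a small subsidy around the equilibrium, the benefit split depends on the relative slopes, which at a point are proportional to the elasticities.
Buyer share = εs/(εs + |εd|) = 1.1/(1.1 + 0.7) = 11/18; seller share = |εd|/(εs + |εd|) = 7/18.
So producers capture 7/18 of the subsidy.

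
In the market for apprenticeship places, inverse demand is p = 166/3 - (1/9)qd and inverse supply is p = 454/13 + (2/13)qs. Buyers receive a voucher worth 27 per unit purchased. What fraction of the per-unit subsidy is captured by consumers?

Consumer share = 13/31

Pre-subsidy: 166/3 - (1/9)q = 454/13 + (2/13)q gives q* = 2388/31 and p* = 1450/31.
With the rebate, buyers effectively pay pb = ps − 27, where ps is the price sellers receive.
On the curves, pb = 166/3 - (1/9)q and ps = 454/13 + (2/13)q; the wedge ps − pb = 27 gives 454/13 + (2/13)q − (166/3 - (1/9)q) = 27, so q' = 5547/31.
Then pb = 166/3 − (1/9)·(5547/31) = 1099/31 and ps = 454/13 + (2/13)·(5547/31) = 1936/31.
Buyers' price falls by p* − pb = 1450/31 − 1099/31 = 351/31; sellers' price rises by ps − p* = 1936/31 − 1450/31 = 486/31.
So consumers capture (351/31)/27 = 13/31 of each unit of subsidy.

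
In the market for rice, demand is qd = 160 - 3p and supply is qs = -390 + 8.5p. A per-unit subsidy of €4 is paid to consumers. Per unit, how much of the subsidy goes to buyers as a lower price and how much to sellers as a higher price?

Pre-subsidy: 160 - 3p = -390 + 8.5p gives p* = 1100/23, q* = 380/23.
With the rebate, buyers effectively pay pb = ps − 4, where ps is the price sellers receive.
Demand in terms of ps becomes qd = 160 − 3(ps − 4) = 172 - 3ps. Setting this equal to supply: 172 - 3ps = -390 + 8.5ps, so ps = 1124/23.
Buyers pay pb = 1124/23 − 4 = 1032/23; q' = -390 + 8.5·(1124/23) = 584/23.
Buyers' price falls by p* − pb = 1100/23 − 1032/23 = 68/23; sellers' price rises by ps − p* = 1124/23 − 1100/23 = 24/23.

Buyers gain 68/23 per unit; sellers gain 24/23 per unit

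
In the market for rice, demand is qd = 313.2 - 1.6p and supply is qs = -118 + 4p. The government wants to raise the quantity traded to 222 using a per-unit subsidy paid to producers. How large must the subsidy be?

At q = 222, invert demand for the buyer price: pb = (313.2 − 222)/1.6 = 57; invert supply for the seller price: ps = (222 − (-118))/4 = 85.
The subsidy must fill the gap: s = ps − pb = 85 − 57 = 28.

Required subsidy s = 28 per unit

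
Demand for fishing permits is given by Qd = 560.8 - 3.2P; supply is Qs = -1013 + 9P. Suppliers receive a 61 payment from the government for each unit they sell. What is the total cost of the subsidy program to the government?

Government cost = 17812

Pre-subsidy: 560.8 - 3.2P = -1013 + 9P gives P* = 129, Q* = 148.
With the subsidy, sellers receive Ps = Pb + 61 for each unit, where Pb is the price buyers pay.
Supply in terms of Pb becomes Qs = -1013 + 9(Pb + 61) = -464 + 9Pb. Setting this equal to demand: 560.8 - 3.2Pb = -464 + 9Pb, so Pb = 84.
Sellers receive Ps = 84 + 61 = 145; Q' = 560.8 − 3.2·84 = 292.
Government outlay = subsidy × quantity = 61 × 292 = 17812.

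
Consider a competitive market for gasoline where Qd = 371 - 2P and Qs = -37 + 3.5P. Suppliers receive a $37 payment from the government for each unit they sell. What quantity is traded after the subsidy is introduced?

Q' = 2967/11

Pre-subsidy: 371 - 2P = -37 + 3.5P gives P* = 816/11, Q* = 2449/11.
With the subsidy, sellers receive Ps = Pb + 37 for each unit, where Pb is the price buyers pay.
Supply in terms of Pb becomes Qs = -37 + 3.5(Pb + 37) = 92.5 + 3.5Pb. Setting this equal to demand: 371 - 2Pb = 92.5 + 3.5Pb, so Pb = 557/11.
Sellers receive Ps = 557/11 + 37 = 964/11; Q' = 371 − 2·(557/11) = 2967/11.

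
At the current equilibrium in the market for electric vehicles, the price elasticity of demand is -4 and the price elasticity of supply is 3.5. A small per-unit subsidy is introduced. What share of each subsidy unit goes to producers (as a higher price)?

Producer share = 8/15

For a small subsidy around the equilibrium, the benefit split depends on the relative slopes, which at a point are proportional to the elasticities.
Buyer share = εs/(εs + |εd|) = 3.5/(3.5 + 4) = 7/15; seller share = |εd|/(εs + |εd|) = 8/15.
So producers capture 8/15 of the subsidy.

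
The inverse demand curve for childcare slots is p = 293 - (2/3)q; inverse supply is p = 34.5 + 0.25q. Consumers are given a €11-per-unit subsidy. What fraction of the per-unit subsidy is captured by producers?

Producer share = 3/11

Pre-subsidy: 293 - (2/3)q = 34.5 + 0.25q gives q* = 282 and p* = 105.
With the rebate, buyers effectively pay pb = ps − 11, where ps is the price sellers receive.
On the curves, pb = 293 - (2/3)q and ps = 34.5 + 0.25q; the wedge ps − pb = 11 gives 34.5 + 0.25q − (293 - (2/3)q) = 11, so q' = 294.
Then pb = 293 − (2/3)·294 = 97 and ps = 34.5 + 0.25·294 = 108.
Buyers' price falls by p* − pb = 105 − 97 = 8; sellers' price rises by ps − p* = 108 − 105 = 3.
So producers capture 3/11 = 3/11 of each unit of subsidy.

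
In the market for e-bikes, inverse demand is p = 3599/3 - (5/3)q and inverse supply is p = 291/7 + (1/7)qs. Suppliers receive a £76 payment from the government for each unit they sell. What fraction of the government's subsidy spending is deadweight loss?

DWL / government spending = 21/682

Pre-subsidy: 3599/3 - (5/3)q = 291/7 + (1/7)q gives q* = 640 and p* = 133.
With the subsidy, sellers receive ps = pb + 76 for each unit, where pb is the price buyers pay.
On the curves, pb = 3599/3 - (5/3)q and ps = 291/7 + (1/7)q; the wedge ps − pb = 76 gives 291/7 + (1/7)q − (3599/3 - (5/3)q) = 76, so q' = 682.
Then pb = 3599/3 − (5/3)·682 = 63 and ps = 291/7 + (1/7)·682 = 139.
ΔCS = ½(640 + 682)(133 − 63) = 46270; ΔPS = ½(640 + 682)(139 − 133) = 3966.
Government spending = 76 × 682 = 51832.
DWL = ½ × 76 × (682 − 640) = 1596; fraction = 1596 / 51832 = 21/682.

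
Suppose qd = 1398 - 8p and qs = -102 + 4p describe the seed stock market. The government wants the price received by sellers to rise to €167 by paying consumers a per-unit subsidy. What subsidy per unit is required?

At a seller price of 167, quantity supplied is -102 + 4·167 = 566.
Buyers absorb 566 only when they pay pb with 1398 − 8·pb = 566, i.e. pb = 104.
s = ps − pb = 167 − 104 = 63.

Required subsidy s = €63 per unit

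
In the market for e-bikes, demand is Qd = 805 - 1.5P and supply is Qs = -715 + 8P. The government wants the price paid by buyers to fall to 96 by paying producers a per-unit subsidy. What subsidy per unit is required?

At a buyer price of 96, quantity demanded is 805 − 1.5·96 = 661.
Sellers supply 661 only when they receive Ps with -715 + 8·Ps = 661, i.e. Ps = 172.
s = Ps − Pb = 172 − 96 = 76.

Required subsidy s = 76 per unit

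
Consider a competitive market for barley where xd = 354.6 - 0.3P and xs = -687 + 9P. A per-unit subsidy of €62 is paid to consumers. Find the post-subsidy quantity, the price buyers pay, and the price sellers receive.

Pre-subsidy: 354.6 - 0.3P = -687 + 9P gives P* = 112, x* = 321.
With the rebate, buyers effectively pay Pb = Ps − 62, where Ps is the price sellers receive.
Demand in terms of Ps becomes xd = 354.6 − 0.3(Ps − 62) = 373.2 - 0.3Ps. Setting this equal to supply: 373.2 - 0.3Ps = -687 + 9Ps, so Ps = 114.
Buyers pay Pb = 114 − 62 = 52; x' = -687 + 9·114 = 339.

x' = 339; buyers pay €52; sellers receive €114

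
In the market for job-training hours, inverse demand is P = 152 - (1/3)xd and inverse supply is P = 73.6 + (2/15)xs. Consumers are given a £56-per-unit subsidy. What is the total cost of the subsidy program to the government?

Government cost = £16128

Pre-subsidy: 152 - (1/3)x = 73.6 + (2/15)x gives x* = 168 and P* = 96.
With the rebate, buyers effectively pay Pb = Ps − 56, where Ps is the price sellers receive.
On the curves, Pb = 152 - (1/3)x and Ps = 73.6 + (2/15)x; the wedge Ps − Pb = 56 gives 73.6 + (2/15)x − (152 - (1/3)x) = 56, so x' = 288.
Then Pb = 152 − (1/3)·288 = 56 and Ps = 73.6 + (2/15)·288 = 112.
Government outlay = subsidy × quantity = 56 × 288 = 16128.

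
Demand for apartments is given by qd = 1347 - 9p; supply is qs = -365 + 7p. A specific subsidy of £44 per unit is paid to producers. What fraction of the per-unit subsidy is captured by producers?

Pre-subsidy: 1347 - 9p = -365 + 7p gives p* = 107, q* = 384.
With the subsidy, sellers receive ps = pb + 44 for each unit, where pb is the price buyers pay.
Supply in terms of pb becomes qs = -365 + 7(pb + 44) = -57 + 7pb. Setting this equal to demand: 1347 - 9pb = -57 + 7pb, so pb = 87.75.
Sellers receive ps = 87.75 + 44 = 131.75; q' = 1347 − 9·87.75 = 557.25.
Buyers' price falls by p* − pb = 107 − 87.75 = 19.25; sellers' price rises by ps − p* = 131.75 − 107 = 24.75.
So producers capture 24.75/44 = 0.5625 of each unit of subsidy.

Producer share = 0.5625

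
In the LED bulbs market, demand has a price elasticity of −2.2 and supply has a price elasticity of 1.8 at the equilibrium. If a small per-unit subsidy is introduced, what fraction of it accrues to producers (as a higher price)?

Producer share = 0.55

For a small subsidy around the equilibrium, the benefit split depends on the relative slopes, which at a point are proportional to the elasticities.
Buyer share = εs/(εs + |εd|) = 1.8/(1.8 + 2.2) = 0.45; seller share = |εd|/(εs + |εd|) = 0.55.
So producers capture 0.55 of the subsidy.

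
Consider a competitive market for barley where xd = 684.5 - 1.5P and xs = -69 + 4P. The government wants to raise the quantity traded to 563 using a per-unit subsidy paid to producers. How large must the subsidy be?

At x = 563, invert demand for the buyer price: Pb = (684.5 − 563)/1.5 = 81; invert supply for the seller price: Ps = (563 − (-69))/4 = 158.
The subsidy must fill the gap: s = Ps − Pb = 158 − 81 = 77.

Required subsidy s = 77 per unit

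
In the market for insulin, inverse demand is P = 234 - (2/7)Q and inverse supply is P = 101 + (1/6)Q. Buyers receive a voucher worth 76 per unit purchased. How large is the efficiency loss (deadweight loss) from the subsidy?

Pre-subsidy: 234 - (2/7)Q = 101 + (1/6)Q gives Q* = 294 and P* = 150.
With the rebate, buyers effectively pay Pb = Ps − 76, where Ps is the price sellers receive.
On the curves, Pb = 234 - (2/7)Q and Ps = 101 + (1/6)Q; the wedge Ps − Pb = 76 gives 101 + (1/6)Q − (234 - (2/7)Q) = 76, so Q' = 462.
Then Pb = 234 − (2/7)·462 = 102 and Ps = 101 + (1/6)·462 = 178.
The subsidy expands output by 462 − 294 = 168 past the efficient level; on those units the gap between marginal cost and willingness to pay runs from 0 up to 76.
DWL = ½ × 76 × 168 = 6384.

Deadweight loss = 6384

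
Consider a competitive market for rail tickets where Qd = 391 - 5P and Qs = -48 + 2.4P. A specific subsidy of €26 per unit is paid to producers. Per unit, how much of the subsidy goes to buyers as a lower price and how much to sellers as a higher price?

Buyers gain 312/37 per unit; sellers gain 650/37 per unit

Pre-subsidy: 391 - 5P = -48 + 2.4P gives P* = 2195/37, Q* = 3492/37.
With the subsidy, sellers receive Ps = Pb + 26 for each unit, where Pb is the price buyers pay.
Supply in terms of Pb becomes Qs = -48 + 2.4(Pb + 26) = 14.4 + 2.4Pb. Setting this equal to demand: 391 - 5Pb = 14.4 + 2.4Pb, so Pb = 1883/37.
Sellers receive Ps = 1883/37 + 26 = 2845/37; Q' = 391 − 5·(1883/37) = 5052/37.
Buyers' price falls by P* − Pb = 2195/37 − 1883/37 = 312/37; sellers' price rises by Ps − P* = 2845/37 − 2195/37 = 650/37.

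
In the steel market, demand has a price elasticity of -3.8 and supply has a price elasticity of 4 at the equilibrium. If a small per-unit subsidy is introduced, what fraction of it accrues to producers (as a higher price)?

For a small subsidy around the equilibrium, the benefit split depends on the relative slopes, which at a point are proportional to the elasticities.
Buyer share = εs/(εs + |εd|) = 4/(4 + 3.8) = 20/39; seller share = |εd|/(εs + |εd|) = 19/39.
So producers capture 19/39 of the subsidy.

Producer share = 19/39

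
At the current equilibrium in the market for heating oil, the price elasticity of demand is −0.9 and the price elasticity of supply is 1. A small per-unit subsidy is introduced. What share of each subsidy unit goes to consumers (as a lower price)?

Consumer share = 10/19

For a small subsidy around the equilibrium, the benefit split depends on the relative slopes, which at a point are proportional to the elasticities.
Buyer share = εs/(εs + |εd|) = 1/(1 + 0.9) = 10/19; seller share = |εd|/(εs + |εd|) = 9/19.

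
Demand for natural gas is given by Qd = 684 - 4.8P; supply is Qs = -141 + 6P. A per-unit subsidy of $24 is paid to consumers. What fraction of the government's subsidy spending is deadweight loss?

Pre-subsidy: 684 - 4.8P = -141 + 6P gives P* = 1375/18, Q* = 952/3.
With the rebate, buyers effectively pay Pb = Ps − 24, where Ps is the price sellers receive.
Demand in terms of Ps becomes Qd = 684 − 4.8(Ps − 24) = 799.2 - 4.8Ps. Setting this equal to supply: 799.2 - 4.8Ps = -141 + 6Ps, so Ps = 1567/18.
Buyers pay Pb = 1567/18 − 24 = 1135/18; Q' = -141 + 6·(1567/18) = 1144/3.
ΔCS = ½(952/3 + 1144/3)(1375/18 − 1135/18) = 41920/9; ΔPS = ½(952/3 + 1144/3)(1567/18 − 1375/18) = 33536/9.
Government spending = 24 × 1144/3 = 9152.
DWL = ½ × 24 × (1144/3 − 952/3) = 768; fraction = 768 / 9152 = 12/143.

DWL / government spending = 12/143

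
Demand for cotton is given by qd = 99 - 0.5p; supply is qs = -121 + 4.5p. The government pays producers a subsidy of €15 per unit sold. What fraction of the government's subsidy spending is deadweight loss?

Pre-subsidy: 99 - 0.5p = -121 + 4.5p gives p* = 44, q* = 77.
With the subsidy, sellers receive ps = pb + 15 for each unit, where pb is the price buyers pay.
Supply in terms of pb becomes qs = -121 + 4.5(pb + 15) = -53.5 + 4.5pb. Setting this equal to demand: 99 - 0.5pb = -53.5 + 4.5pb, so pb = 30.5.
Sellers receive ps = 30.5 + 15 = 45.5; q' = 99 − 0.5·30.5 = 83.75.
ΔCS = ½(77 + 83.75)(44 − 30.5) = 1085.0625; ΔPS = ½(77 + 83.75)(45.5 − 44) = 120.5625.
Government spending = 15 × 83.75 = 1256.25.
DWL = ½ × 15 × (83.75 − 77) = 50.625; fraction = 50.625 / 1256.25 = 27/670.

DWL / government spending = 27/670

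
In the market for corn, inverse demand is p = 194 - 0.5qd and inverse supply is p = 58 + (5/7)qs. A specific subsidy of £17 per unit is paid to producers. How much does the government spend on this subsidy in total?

Pre-subsidy: 194 - 0.5q = 58 + (5/7)q gives q* = 112 and p* = 138.
With the subsidy, sellers receive ps = pb + 17 for each unit, where pb is the price buyers pay.
On the curves, pb = 194 - 0.5q and ps = 58 + (5/7)q; the wedge ps − pb = 17 gives 58 + (5/7)q − (194 - 0.5q) = 17, so q' = 126.
Then pb = 194 − 0.5·126 = 131 and ps = 58 + (5/7)·126 = 148.
Government outlay = subsidy × quantity = 17 × 126 = 2142.

Government cost = £2142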